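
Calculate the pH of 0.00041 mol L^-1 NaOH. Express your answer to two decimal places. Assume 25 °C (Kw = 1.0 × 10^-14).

NaOH is a strong base; [OH-] = 0.00041 M.
pOH = -log(0.00041) = 3.39
pH = 14.00 - 3.39 = 10.61

pH = 10.61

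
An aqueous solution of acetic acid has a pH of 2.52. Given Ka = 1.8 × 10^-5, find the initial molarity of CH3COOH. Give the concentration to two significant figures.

[H+] = 10^(-2.52) = 3.02 × 10^-3 M = x
Ka = x²/(C₀ − x) ⇒ C₀ = x + x²/Ka
C₀ = 3.02 × 10^-3 + (3.02 × 10^-3)²/(1.8 × 10^-5) = 5.10 × 10^-1 M

C₀ = 5.1 × 10^-1 M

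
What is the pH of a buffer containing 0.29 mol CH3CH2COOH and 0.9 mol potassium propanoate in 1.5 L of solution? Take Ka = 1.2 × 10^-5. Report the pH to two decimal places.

pKa = −log(1.2 × 10^-5) = 4.921
pH = pKa + log([A⁻]/[HA]) = 4.921 + log(0.9/0.29)
pH = 4.921 + (+0.492) = 5.41

pH = 5.41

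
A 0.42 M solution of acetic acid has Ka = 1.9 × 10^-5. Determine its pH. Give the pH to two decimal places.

pH = 2.55

CH3COOH ⇌ CH3COO- + H+
Let x = [H+] at equilibrium. Ka = x²/(0.42 − x).
Neglecting x in the denominator: x = √(1.9 × 10^-5 × 0.42) = 2.82 × 10^-3 M
pH = −log[H+] = −log(2.82 × 10^-3) = 2.55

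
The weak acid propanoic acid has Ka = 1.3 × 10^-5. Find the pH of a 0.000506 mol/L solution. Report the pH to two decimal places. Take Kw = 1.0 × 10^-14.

pH = 4.13

CH3CH2COOH ⇌ CH3CH2COO- + H+
From the ICE table, Ka = x²/(0.000506 − x) = 1.3 × 10^-5.
Here C₀/Ka ≈ 38.9, so the small-x approximation fails. Use the quadratic:
x = [−1.3e-05 + √(1.3e-05² + 2.63e-08)]/2 = 7.49 × 10^-5 M
pH = −log[H+] = −log(7.49 × 10^-5) = 4.13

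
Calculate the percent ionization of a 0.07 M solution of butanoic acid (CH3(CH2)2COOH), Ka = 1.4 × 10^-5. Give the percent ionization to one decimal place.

CH3(CH2)2COOH ⇌ CH3(CH2)2COO- + H+; let x = [H+] at equilibrium.
x ≈ √(Ka·C₀) = √(1.4 × 10^-5 × 0.07) = 9.90 × 10^-4 M
% ionization = x/C₀ × 100% = 9.90 × 10^-4/0.07 × 100% = 1.4%

1.4%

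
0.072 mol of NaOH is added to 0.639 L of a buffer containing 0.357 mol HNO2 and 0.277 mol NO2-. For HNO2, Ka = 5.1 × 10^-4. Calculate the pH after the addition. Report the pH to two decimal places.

pH = 3.38

After neutralization: n(HNO2) = 0.285 mol, n(NO2-) = 0.349 mol.
pKa = −log(5.1 × 10^-4) = 3.292
pH = pKa + log(n_NO2-/n_HNO2) = 3.292 + log(0.349/0.285) = 3.292 + (+0.088)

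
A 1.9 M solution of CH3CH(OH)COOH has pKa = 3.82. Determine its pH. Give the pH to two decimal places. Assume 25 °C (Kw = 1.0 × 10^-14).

pH = 1.77

CH3CH(OH)COOH ⇌ CH3CH(OH)COO- + H+
Ka = 10^(−3.82) = 1.51 × 10^-4
Ka = [H+]²/(1.9 − [H+]) = 1.51 × 10^-4
Neglecting [H+] in the denominator: [H+] = √(1.51 × 10^-4 × 1.9) = 1.69 × 10^-2 M
([H+]/C₀ = 0.89% < 5%, so the approximation holds.)
pH = −log(1.69 × 10^-2) = 1.77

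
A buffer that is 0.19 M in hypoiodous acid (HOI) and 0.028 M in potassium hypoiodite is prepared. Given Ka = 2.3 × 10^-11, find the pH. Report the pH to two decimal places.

pKa = −log(2.3 × 10^-11) = 10.638
pH = pKa + log([A⁻]/[HA]) = 10.638 + log(0.028/0.19)
pH = 10.638 + (-0.832) = 9.81

pH = 9.81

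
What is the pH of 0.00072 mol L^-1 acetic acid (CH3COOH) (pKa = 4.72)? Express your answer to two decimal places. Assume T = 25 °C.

CH3COOH ⇌ CH3COO- + H+
Ka = 10^(−4.72) = 1.91 × 10^-5
From the ICE table, Ka = x²/(0.00072 − x) = 1.91 × 10^-5.
Here C₀/Ka ≈ 37.7, so the small-x approximation fails. Use the quadratic:
x = [−1.91e-05 + √(1.91e-05² + 5.5e-08)]/2 = 1.08 × 10^-4 M
pH = −log[H+] = −log(1.08 × 10^-4) = 3.97

pH = 3.97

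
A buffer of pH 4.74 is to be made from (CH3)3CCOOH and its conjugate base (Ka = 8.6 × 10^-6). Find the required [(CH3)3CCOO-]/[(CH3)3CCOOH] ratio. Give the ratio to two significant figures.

ratio = 0.47

pKa = -log(8.6 × 10^-6) = 5.066
pH = pKa + log(r) ⇒ log(r) = 4.74 − 5.066 = -0.326
r = [(CH3)3CCOO-]/[(CH3)3CCOOH] = 10^(-0.326) = 0.472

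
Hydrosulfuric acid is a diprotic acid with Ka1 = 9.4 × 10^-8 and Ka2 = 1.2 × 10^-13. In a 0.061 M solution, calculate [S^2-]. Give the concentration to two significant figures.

First ionization gives [H+] ≈ [HS-] = 7.57 × 10^-5 M.
Second step: Ka2 = [H+][S^2-]/[HS-] ≈ [S^2-] (since [H+] ≈ [HS-]).
So [S^2-] ≈ Ka2.

1.2 × 10^-13 M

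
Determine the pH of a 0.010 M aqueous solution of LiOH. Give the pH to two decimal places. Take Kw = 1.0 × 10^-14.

LiOH is a strong base; [OH-] = 0.01 M.
pOH = -log(0.01) = 2.00
pH = 14.00 - 2.00 = 12.00

pH = 12.00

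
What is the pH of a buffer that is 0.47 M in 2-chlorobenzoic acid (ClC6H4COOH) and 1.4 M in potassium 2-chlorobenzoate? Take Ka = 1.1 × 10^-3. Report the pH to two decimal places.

pKa = −log(1.1 × 10^-3) = 2.959
Using pH = pKa + log([base]/[acid]) with [base]/[acid] = 1.4/0.47:
pH = 2.959 + (+0.474) = 3.43

pH = 3.43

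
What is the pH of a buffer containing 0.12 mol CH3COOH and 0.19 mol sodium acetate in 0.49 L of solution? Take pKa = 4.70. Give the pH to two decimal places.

Using pH = pKa + log([base]/[acid]) with [base]/[acid] = 0.19/0.12:
pH = 4.70 + (+0.200) = 4.90

pH = 4.90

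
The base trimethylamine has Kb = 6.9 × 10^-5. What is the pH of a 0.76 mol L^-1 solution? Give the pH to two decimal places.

(CH3)3N + H2O ⇌ (CH3)3NH+ + OH-
Kb = [OH-]²/(0.76 − [OH-]) = 6.9 × 10^-5
Assume [OH-] ≪ 0.76: [OH-] ≈ √(6.9 × 10^-5 × 0.76) = 7.24 × 10^-3 M
pOH = −log(7.24 × 10^-3) = 2.14; pH = 14.00 − 2.14 = 11.86

pH = 11.86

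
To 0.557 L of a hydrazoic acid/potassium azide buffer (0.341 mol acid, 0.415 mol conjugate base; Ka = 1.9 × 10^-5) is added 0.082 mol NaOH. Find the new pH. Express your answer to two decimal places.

pH = 5.00

After neutralization: n(HN3) = 0.259 mol, n(N3-) = 0.497 mol.
pKa = −log(1.9 × 10^-5) = 4.721
Henderson–Hasselbalch with mole ratio 0.497/0.259: pH = 4.721 + (+0.283)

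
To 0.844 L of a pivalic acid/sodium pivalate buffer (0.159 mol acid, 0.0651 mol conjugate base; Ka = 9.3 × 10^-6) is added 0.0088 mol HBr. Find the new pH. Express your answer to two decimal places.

Added H+ converts (CH3)3CCOO- to (CH3)3CCOOH: (CH3)3CCOOH → 0.168 mol, (CH3)3CCOO- → 0.0563 mol.
pKa = −log(9.3 × 10^-6) = 5.032
Henderson–Hasselbalch with mole ratio 0.0563/0.168: pH = 5.032 + (-0.475)

pH = 4.56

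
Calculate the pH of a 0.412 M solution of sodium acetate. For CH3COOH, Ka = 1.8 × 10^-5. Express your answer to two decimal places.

pH = 9.18

CH3COO- is the conjugate base of the weak acid CH3COOH.
Kb = Kw/Ka = 1.0×10^-14 / 1.8 × 10^-5 = 5.56 × 10^-10
Let x = [OH-] at equilibrium. Kb = x²/(0.412 − x).
Since Kb ≪ C₀, x ≈ √(Kb·C₀) = 1.51 × 10^-5 M.
(x/C₀ = 0.0037% < 5%, so the approximation holds.)
pOH = −log(1.51 × 10^-5) = 4.82; pH = 14.00 − 4.82 = 9.18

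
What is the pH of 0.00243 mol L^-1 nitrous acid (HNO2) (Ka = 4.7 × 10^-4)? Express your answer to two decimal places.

pH = 3.07

HNO2 ⇌ NO2- + H+
Ka = [H+]²/(0.00243 − [H+]) = 4.7 × 10^-4
Here C₀/Ka ≈ 5.17, so the small-[H+] approximation fails. Use the quadratic:
[H+] = [−0.00047 + √(0.00047² + 4.57e-06)]/2 = 8.59 × 10^-4 M
pH = −log[H+] = −log(8.59 × 10^-4) = 3.07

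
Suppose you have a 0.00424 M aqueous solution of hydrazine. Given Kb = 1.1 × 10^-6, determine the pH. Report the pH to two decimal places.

pH = 9.83

N2H4 + H2O ⇌ N2H5+ + OH-
Let x = [OH-] at equilibrium. Kb = x²/(0.00424 − x).
Since Kb ≪ C₀, x ≈ √(Kb·C₀) = 6.83 × 10^-5 M.
Check: 1.6% ionized — well under 5%, approximation valid.
pOH = 4.17, so pH = 14.00 − pOH = 9.83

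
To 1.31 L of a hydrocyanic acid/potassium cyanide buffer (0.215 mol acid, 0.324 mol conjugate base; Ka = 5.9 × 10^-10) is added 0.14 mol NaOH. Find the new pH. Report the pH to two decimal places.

pH = 10.02

After neutralization: n(HCN) = 0.075 mol, n(CN-) = 0.464 mol.
pKa = −log(5.9 × 10^-10) = 9.229
pH = pKa + log(n_CN-/n_HCN) = 9.229 + log(0.464/0.075) = 9.229 + (+0.791)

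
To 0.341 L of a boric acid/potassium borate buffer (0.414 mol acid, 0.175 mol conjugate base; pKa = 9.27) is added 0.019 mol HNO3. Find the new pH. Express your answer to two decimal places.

pH = 8.83

After neutralization: n(B(OH)3) = 0.433 mol, n(B(OH)4-) = 0.156 mol.
pH = pKa + log([A⁻]/[HA]) = 9.27 + log(0.156/0.433) = 9.27 -0.443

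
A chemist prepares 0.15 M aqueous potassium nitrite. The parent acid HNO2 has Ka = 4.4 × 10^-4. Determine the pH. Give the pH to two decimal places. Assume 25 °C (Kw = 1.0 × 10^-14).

NO2- is the conjugate base of the weak acid HNO2.
Kb = Kw/Ka = 1.0×10^-14 / 4.4 × 10^-4 = 2.27 × 10^-11
Let x = [OH-] at equilibrium. Kb = x²/(0.15 − x).
Neglecting x in the denominator: x = √(2.27 × 10^-11 × 0.15) = 1.85 × 10^-6 M
(x/C₀ = 0.0012% < 5%, so the approximation holds.)
pOH = 5.73, so pH = 14.00 − pOH = 8.27

pH = 8.27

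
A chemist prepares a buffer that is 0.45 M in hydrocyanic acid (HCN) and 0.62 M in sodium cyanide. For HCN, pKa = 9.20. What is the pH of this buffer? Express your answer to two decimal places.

pH = 9.34

Henderson–Hasselbalch: pH = pKa + log([CN-]/[HCN]) = 9.20 + log(0.62/0.45)
pH = 9.20 + (+0.139) = 9.34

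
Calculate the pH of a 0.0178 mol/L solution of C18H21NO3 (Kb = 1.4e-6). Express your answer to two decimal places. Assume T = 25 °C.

pH = 10.20

C18H21NO3 + H2O ⇌ C18H22NO3+ + OH-
From the ICE table, Kb = x²/(0.0178 − x) = 1.4 × 10^-6.
Assume x ≪ 0.0178: x ≈ √(1.4 × 10^-6 × 0.0178) = 1.58 × 10^-4 M
pOH = 3.80, so pH = 14.00 − pOH = 10.20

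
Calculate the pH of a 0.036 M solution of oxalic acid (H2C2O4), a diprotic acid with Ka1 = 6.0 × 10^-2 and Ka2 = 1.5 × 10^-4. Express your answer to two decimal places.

Since Ka1 ≫ Ka2, the first ionization dominates [H+].
Ka1 = x²/(0.036 − x) = 6.0 × 10^-2
Solving the quadratic: x = (−Ka1 + √(Ka1² + 4·Ka1·C₀))/2 = 2.53 × 10^-2 M
pH = −log(2.53 × 10^-2) = 1.60

pH = 1.60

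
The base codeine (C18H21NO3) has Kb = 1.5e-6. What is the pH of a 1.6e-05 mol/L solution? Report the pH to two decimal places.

pH = 8.62

C18H21NO3 + H2O ⇌ C18H22NO3+ + OH-
Kb = [OH-]²/(1.6e-05 − [OH-]) = 1.5 × 10^-6
[OH-] is not negligible relative to C₀; solve [OH-]² + 1.5e-06·[OH-] − 2.4e-11 = 0.
[OH-] = (−Kb + √(Kb² + 4·Kb·C₀))/2 = 4.21 × 10^-6 M
pOH = 5.38, so pH = 14.00 − pOH = 8.62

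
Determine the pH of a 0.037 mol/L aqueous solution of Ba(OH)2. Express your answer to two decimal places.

pH = 12.87

Ba(OH)2 is a strong base (each formula unit releases 2 OH-); [OH-] = 0.074 M.
pOH = -log(0.074) = 1.13
pH = 14.00 - 1.13 = 12.87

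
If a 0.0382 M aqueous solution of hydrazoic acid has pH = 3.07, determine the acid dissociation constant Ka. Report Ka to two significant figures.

Ka = 1.9 × 10^-5

[H+] = 10^(-3.07) = 8.51 × 10^-4 M
At equilibrium [HA] = 0.0382 − 8.51 × 10^-4 = 3.73 × 10^-2 M
Ka = [H+][A-]/[HA] = (8.51 × 10^-4)² / 3.73 × 10^-2 = 1.9 × 10^-5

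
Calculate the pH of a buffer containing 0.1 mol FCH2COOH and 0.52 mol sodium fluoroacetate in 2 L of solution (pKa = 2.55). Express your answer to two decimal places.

pH = 3.27

Henderson–Hasselbalch: pH = pKa + log([FCH2COO-]/[FCH2COOH]) = 2.55 + log(0.52/0.1)
pH = 2.55 + (+0.716) = 3.27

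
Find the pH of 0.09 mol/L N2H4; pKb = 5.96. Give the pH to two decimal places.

N2H4 + H2O ⇌ N2H5+ + OH-
Kb = 10^(−5.96) = 1.10 × 10^-6
Let x = [OH-] at equilibrium. Kb = x²/(0.09 − x).
Assume x ≪ 0.09: x ≈ √(1.10 × 10^-6 × 0.09) = 3.15 × 10^-4 M
(x/C₀ = 0.35% < 5%, so the approximation holds.)
pOH = 3.50, so pH = 14.00 − pOH = 10.50

pH = 10.50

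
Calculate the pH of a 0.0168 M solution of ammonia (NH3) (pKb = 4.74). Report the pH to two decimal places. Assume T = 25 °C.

pH = 10.74

NH3 + H2O ⇌ NH4+ + OH-
Kb = 10^(−4.74) = 1.82 × 10^-5
From the ICE table, Kb = x²/(0.0168 − x) = 1.82 × 10^-5.
Assume x ≪ 0.0168: x ≈ √(1.82 × 10^-5 × 0.0168) = 5.53 × 10^-4 M
pOH = −log(5.53 × 10^-4) = 3.26; pH = 14.00 − 3.26 = 10.74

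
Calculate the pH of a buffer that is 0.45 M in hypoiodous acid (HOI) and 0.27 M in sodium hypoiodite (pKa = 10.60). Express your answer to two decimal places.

pH = 10.38

Using pH = pKa + log([base]/[acid]) with [base]/[acid] = 0.27/0.45:
pH = 10.60 + (-0.222) = 10.38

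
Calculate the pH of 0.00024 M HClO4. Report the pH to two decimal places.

pH = 3.62

HClO4 is a strong acid and dissociates completely, so [H+] = 0.00024 M.
pH = -log(0.00024) = 3.62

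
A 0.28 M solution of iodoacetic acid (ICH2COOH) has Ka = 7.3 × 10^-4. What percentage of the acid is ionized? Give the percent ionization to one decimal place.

ICH2COOH ⇌ ICH2COO- + H+; let x = [H+] at equilibrium.
Ka = x²/(C₀ − x); solving the quadratic gives x = 1.39 × 10^-2 M.
% ionization = x/C₀ × 100% = 1.39 × 10^-2/0.28 × 100% = 5.0%

5.0%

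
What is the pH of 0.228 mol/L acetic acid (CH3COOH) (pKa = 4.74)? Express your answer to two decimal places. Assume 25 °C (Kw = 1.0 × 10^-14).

pH = 2.69

CH3COOH ⇌ CH3COO- + H+
Ka = 10^(−4.74) = 1.82 × 10^-5
From the ICE table, Ka = [H+]²/(0.228 − [H+]) = 1.82 × 10^-5.
Since Ka ≪ C₀, [H+] ≈ √(Ka·C₀) = 2.04 × 10^-3 M.
([H+]/C₀ = 0.89% < 5%, so the approximation holds.)
pH = −log[H+] = −log(2.04 × 10^-3) = 2.69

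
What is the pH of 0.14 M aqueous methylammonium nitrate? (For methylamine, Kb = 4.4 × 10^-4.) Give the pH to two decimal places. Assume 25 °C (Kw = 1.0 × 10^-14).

pH = 5.75

CH3NH3+ is the conjugate acid of the weak base CH3NH2.
Ka = Kw/Kb = 1.0×10^-14 / 4.4 × 10^-4 = 2.27 × 10^-11
From the ICE table, Ka = [H+]²/(0.14 − [H+]) = 2.27 × 10^-11.
Assume [H+] ≪ 0.14: [H+] ≈ √(2.27 × 10^-11 × 0.14) = 1.78 × 10^-6 M
pH = −log(1.78 × 10^-6) = 5.75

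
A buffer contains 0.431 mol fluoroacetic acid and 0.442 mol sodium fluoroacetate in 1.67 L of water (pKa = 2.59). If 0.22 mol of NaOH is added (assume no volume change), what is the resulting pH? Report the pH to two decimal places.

pH = 3.09

OH- converts FCH2COOH to FCH2COO-: FCH2COOH → 0.211 mol, FCH2COO- → 0.662 mol.
pH = pKa + log([A⁻]/[HA]) = 2.59 + log(0.662/0.211) = 2.59 +0.497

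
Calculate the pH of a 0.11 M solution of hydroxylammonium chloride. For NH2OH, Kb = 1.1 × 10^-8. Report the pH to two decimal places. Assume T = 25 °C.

NH3OH+ is the conjugate acid of the weak base NH2OH.
Ka = Kw/Kb = 1.0×10^-14 / 1.1 × 10^-8 = 9.09 × 10^-7
From the ICE table, Ka = x²/(0.11 − x) = 9.09 × 10^-7.
Assume x ≪ 0.11: x ≈ √(9.09 × 10^-7 × 0.11) = 3.16 × 10^-4 M
Check: 0.29% ionized — well under 5%, approximation valid.
pH = −log[H+] = −log(3.16 × 10^-4) = 3.50

pH = 3.50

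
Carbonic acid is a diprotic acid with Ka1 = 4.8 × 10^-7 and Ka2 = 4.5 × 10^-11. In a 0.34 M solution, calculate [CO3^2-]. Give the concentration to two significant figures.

First ionization gives [H+] ≈ [HCO3-] = 4.04 × 10^-4 M.
Second step: Ka2 = [H+][CO3^2-]/[HCO3-] ≈ [CO3^2-] (since [H+] ≈ [HCO3-]).
So [CO3^2-] ≈ Ka2.

4.5 × 10^-11 M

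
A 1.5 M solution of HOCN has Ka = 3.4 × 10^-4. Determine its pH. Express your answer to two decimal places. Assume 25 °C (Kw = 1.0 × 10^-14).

HOCN ⇌ OCN- + H+
Ka = [H+]²/(1.5 − [H+]) = 3.4 × 10^-4
Assume [H+] ≪ 1.5: [H+] ≈ √(3.4 × 10^-4 × 1.5) = 2.26 × 10^-2 M
Check: 1.5% ionized — well under 5%, approximation valid.
pH = −log[H+] = −log(2.26 × 10^-2) = 1.65

pH = 1.65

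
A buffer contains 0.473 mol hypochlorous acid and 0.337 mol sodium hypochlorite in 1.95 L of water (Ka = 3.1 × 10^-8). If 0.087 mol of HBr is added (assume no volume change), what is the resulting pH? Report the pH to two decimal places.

After neutralization: n(HOCl) = 0.56 mol, n(OCl-) = 0.25 mol.
pKa = −log(3.1 × 10^-8) = 7.509
Henderson–Hasselbalch with mole ratio 0.25/0.56: pH = 7.509 + (-0.350)

pH = 7.16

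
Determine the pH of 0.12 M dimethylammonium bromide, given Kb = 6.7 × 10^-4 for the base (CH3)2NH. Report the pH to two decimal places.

(CH3)2NH2+ is the conjugate acid of the weak base (CH3)2NH.
Ka = Kw/Kb = 1.0×10^-14 / 6.7 × 10^-4 = 1.49 × 10^-11
Ka = [H+]²/(0.12 − [H+]) = 1.49 × 10^-11
Neglecting [H+] in the denominator: [H+] = √(1.49 × 10^-11 × 0.12) = 1.34 × 10^-6 M
pH = −log[H+] = −log(1.34 × 10^-6) = 5.87

pH = 5.87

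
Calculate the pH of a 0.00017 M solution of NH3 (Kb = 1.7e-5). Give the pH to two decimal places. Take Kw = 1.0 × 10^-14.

pH = 9.66

NH3 + H2O ⇌ NH4+ + OH-
Kb = [OH-]²/(0.00017 − [OH-]) = 1.7 × 10^-5
[OH-] is not negligible relative to C₀; solve [OH-]² + 1.7e-05·[OH-] − 2.89e-09 = 0.
[OH-] = (−Kb + √(Kb² + 4·Kb·C₀))/2 = 4.59 × 10^-5 M
pOH = 4.34, so pH = 14.00 − pOH = 9.66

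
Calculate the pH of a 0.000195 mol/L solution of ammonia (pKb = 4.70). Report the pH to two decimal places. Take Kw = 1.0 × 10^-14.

pH = 9.73

NH3 + H2O ⇌ NH4+ + OH-
Kb = 10^(−4.70) = 2.00 × 10^-5
From the ICE table, Kb = [OH-]²/(0.000195 − [OH-]) = 2.00 × 10^-5.
The 5% rule fails; solving [OH-]² + Kb·[OH-] − Kb·C₀ = 0 exactly:
[OH-] = [−2e-05 + √(2e-05² + 1.56e-08)]/2 = 5.32 × 10^-5 M
pOH = −log(5.32 × 10^-5) = 4.27; pH = 14.00 − 4.27 = 9.73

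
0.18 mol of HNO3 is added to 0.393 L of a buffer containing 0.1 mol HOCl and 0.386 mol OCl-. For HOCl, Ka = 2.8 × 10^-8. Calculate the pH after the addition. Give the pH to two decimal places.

pH = 7.42

Added H+ converts OCl- to HOCl: HOCl → 0.28 mol, OCl- → 0.206 mol.
pKa = −log(2.8 × 10^-8) = 7.553
pH = pKa + log(n_OCl-/n_HOCl) = 7.553 + log(0.206/0.28) = 7.553 + (-0.133)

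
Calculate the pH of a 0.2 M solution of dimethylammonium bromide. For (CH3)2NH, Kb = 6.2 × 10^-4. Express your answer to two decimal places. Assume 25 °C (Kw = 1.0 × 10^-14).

(CH3)2NH2+ is the conjugate acid of the weak base (CH3)2NH.
Ka = Kw/Kb = 1.0×10^-14 / 6.2 × 10^-4 = 1.61 × 10^-11
Ka = x²/(0.2 − x) = 1.61 × 10^-11
Assume x ≪ 0.2: x ≈ √(1.61 × 10^-11 × 0.2) = 1.79 × 10^-6 M
pH = −log[H+] = −log(1.79 × 10^-6) = 5.75

pH = 5.75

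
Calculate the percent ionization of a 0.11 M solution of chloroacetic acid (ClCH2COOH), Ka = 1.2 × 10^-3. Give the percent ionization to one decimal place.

9.9%

ClCH2COOH ⇌ ClCH2COO- + H+; let x = [H+] at equilibrium.
Ka = x²/(C₀ − x); solving the quadratic gives x = 1.09 × 10^-2 M.
% ionization = x/C₀ × 100% = 1.09 × 10^-2/0.11 × 100% = 9.9%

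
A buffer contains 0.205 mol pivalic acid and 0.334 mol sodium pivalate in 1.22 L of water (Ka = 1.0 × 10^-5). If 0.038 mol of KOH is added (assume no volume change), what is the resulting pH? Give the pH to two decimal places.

After neutralization: n((CH3)3CCOOH) = 0.167 mol, n((CH3)3CCOO-) = 0.372 mol.
pKa = −log(1.0 × 10^-5) = 5.000
Henderson–Hasselbalch with mole ratio 0.372/0.167: pH = 5.000 + (+0.348)

pH = 5.35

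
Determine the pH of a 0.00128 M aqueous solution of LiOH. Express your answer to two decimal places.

pH = 11.11

LiOH is a strong base; [OH-] = 0.00128 M.
pOH = -log(0.00128) = 2.89
pH = 14.00 - 2.89 = 11.11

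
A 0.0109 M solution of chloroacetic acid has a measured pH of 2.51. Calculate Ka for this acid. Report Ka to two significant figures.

Ka = 1.2 × 10^-3

[H+] = 10^(-2.51) = 3.09 × 10^-3 M
At equilibrium [HA] = 0.0109 − 3.09 × 10^-3 = 7.81 × 10^-3 M
Ka = [H+][A-]/[HA] = (3.09 × 10^-3)² / 7.81 × 10^-3 = 1.2 × 10^-3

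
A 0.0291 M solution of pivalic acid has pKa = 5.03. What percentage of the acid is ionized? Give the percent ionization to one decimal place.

1.8%

(CH3)3CCOOH ⇌ (CH3)3CCOO- + H+; let x = [H+] at equilibrium.
Ka = 10^(−5.03) = 9.33 × 10^-6
x ≈ √(Ka·C₀) = √(9.33 × 10^-6 × 0.0291) = 5.21 × 10^-4 M
% ionization = x/C₀ × 100% = 5.21 × 10^-4/0.0291 × 100% = 1.8%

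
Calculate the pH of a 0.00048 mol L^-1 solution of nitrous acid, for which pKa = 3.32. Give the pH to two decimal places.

HNO2 ⇌ NO2- + H+
Ka = 10^(−3.32) = 4.79 × 10^-4
From the ICE table, Ka = [H+]²/(0.00048 − [H+]) = 4.79 × 10^-4.
[H+] is not negligible relative to C₀; solve [H+]² + 0.000479·[H+] − 2.3e-07 = 0.
[H+] = [−0.000479 + √(0.000479² + 9.2e-07)]/2 = 2.96 × 10^-4 M
pH = −log(2.96 × 10^-4) = 3.53

pH = 3.53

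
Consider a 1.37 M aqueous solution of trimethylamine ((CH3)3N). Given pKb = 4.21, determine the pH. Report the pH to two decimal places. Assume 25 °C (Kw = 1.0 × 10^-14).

(CH3)3N + H2O ⇌ (CH3)3NH+ + OH-
Kb = 10^(−4.21) = 6.17 × 10^-5
From the ICE table, Kb = x²/(1.37 − x) = 6.17 × 10^-5.
Assume x ≪ 1.37: x ≈ √(6.17 × 10^-5 × 1.37) = 9.19 × 10^-3 M
Check: 0.67% ionized — well under 5%, approximation valid.
pOH = 2.04, so pH = 14.00 − pOH = 11.96

pH = 11.96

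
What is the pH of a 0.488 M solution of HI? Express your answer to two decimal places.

HI is a strong acid and dissociates completely, so [H+] = 0.488 M.
pH = -log(0.488) = 0.31

pH = 0.31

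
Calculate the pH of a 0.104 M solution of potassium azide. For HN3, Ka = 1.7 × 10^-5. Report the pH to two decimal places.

N3- is the conjugate base of the weak acid HN3.
Kb = Kw/Ka = 1.0×10^-14 / 1.7 × 10^-5 = 5.88 × 10^-10
Let x = [OH-] at equilibrium. Kb = x²/(0.104 − x).
Since Kb ≪ C₀, x ≈ √(Kb·C₀) = 7.82 × 10^-6 M.
(x/C₀ = 0.0075% < 5%, so the approximation holds.)
pOH = −log(7.82 × 10^-6) = 5.11; pH = 14.00 − 5.11 = 8.89

pH = 8.89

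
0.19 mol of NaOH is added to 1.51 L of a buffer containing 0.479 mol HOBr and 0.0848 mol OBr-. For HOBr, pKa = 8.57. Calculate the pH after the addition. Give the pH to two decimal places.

pH = 8.55

After neutralization: n(HOBr) = 0.289 mol, n(OBr-) = 0.275 mol.
pH = pKa + log(n_OBr-/n_HOBr) = 8.57 + log(0.275/0.289) = 8.57 + (-0.022)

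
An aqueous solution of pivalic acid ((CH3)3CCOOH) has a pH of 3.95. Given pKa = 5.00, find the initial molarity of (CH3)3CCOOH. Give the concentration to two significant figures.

C₀ = 1.4 × 10^-3 M

[H+] = 10^(-3.95) = 1.12 × 10^-4 M = x
Ka = 10^(−5.00) = 1.00 × 10^-5
Ka = x²/(C₀ − x) ⇒ C₀ = x + x²/Ka
C₀ = 1.12 × 10^-4 + (1.12 × 10^-4)²/(1.00 × 10^-5) = 1.37 × 10^-3 M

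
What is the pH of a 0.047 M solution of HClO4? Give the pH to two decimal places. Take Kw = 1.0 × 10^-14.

HClO4 is a strong acid and dissociates completely, so [H+] = 0.047 M.
pH = -log(0.047) = 1.33

pH = 1.33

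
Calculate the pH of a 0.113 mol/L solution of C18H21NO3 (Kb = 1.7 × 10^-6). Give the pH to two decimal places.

pH = 10.64

C18H21NO3 + H2O ⇌ C18H22NO3+ + OH-
Kb = x²/(0.113 − x) = 1.7 × 10^-6
Since Kb ≪ C₀, x ≈ √(Kb·C₀) = 4.38 × 10^-4 M.
(x/C₀ = 0.39% < 5%, so the approximation holds.)
pOH = 3.36, so pH = 14.00 − pOH = 10.64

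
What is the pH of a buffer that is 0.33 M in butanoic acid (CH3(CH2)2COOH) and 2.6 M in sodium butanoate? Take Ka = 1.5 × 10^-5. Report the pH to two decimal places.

pH = 5.72

pKa = −log(1.5 × 10^-5) = 4.824
Henderson–Hasselbalch: pH = pKa + log([CH3(CH2)2COO-]/[CH3(CH2)2COOH]) = 4.824 + log(2.6/0.33)
pH = 4.824 + (+0.896) = 5.72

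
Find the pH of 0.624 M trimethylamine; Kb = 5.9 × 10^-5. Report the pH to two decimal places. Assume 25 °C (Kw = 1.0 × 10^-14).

pH = 11.78

(CH3)3N + H2O ⇌ (CH3)3NH+ + OH-
Kb = [OH-]²/(0.624 − [OH-]) = 5.9 × 10^-5
Assume [OH-] ≪ 0.624: [OH-] ≈ √(5.9 × 10^-5 × 0.624) = 6.07 × 10^-3 M
([OH-]/C₀ = 0.97% < 5%, so the approximation holds.)
pOH = 2.22, so pH = 14.00 − pOH = 11.78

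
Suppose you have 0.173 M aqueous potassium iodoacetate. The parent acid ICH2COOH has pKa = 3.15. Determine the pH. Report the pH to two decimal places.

ICH2COO- is the conjugate base of the weak acid ICH2COOH.
Ka = 10^(−3.15) = 7.08 × 10^-4
Kb = Kw/Ka = 1.0×10^-14 / 7.08 × 10^-4 = 1.41 × 10^-11
Let x = [OH-] at equilibrium. Kb = x²/(0.173 − x).
Neglecting x in the denominator: x = √(1.41 × 10^-11 × 0.173) = 1.56 × 10^-6 M
pOH = −log(1.56 × 10^-6) = 5.81; pH = 14.00 − 5.81 = 8.19

pH = 8.19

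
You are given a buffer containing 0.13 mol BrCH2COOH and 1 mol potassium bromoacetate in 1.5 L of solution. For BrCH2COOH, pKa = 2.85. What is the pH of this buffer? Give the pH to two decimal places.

pH = 3.74

pH = pKa + log([A⁻]/[HA]) = 2.85 + log(1/0.13)
pH = 2.85 + (+0.886) = 3.74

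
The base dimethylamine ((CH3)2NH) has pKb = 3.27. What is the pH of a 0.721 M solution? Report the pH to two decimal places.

(CH3)2NH + H2O ⇌ (CH3)2NH2+ + OH-
Kb = 10^(−3.27) = 5.37 × 10^-4
Kb = x²/(0.721 − x) = 5.37 × 10^-4
Neglecting x in the denominator: x = √(5.37 × 10^-4 × 0.721) = 1.97 × 10^-2 M
(x/C₀ = 2.7% < 5%, so the approximation holds.)
pOH = 1.71, so pH = 14.00 − pOH = 12.29

pH = 12.29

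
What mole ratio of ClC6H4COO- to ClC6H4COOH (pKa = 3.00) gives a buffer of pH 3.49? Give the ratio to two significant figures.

ratio = 3.1

pH = pKa + log(r) ⇒ log(r) = 3.49 − 3.00 = +0.49
r = [ClC6H4COO-]/[ClC6H4COOH] = 10^(+0.49) = 3.09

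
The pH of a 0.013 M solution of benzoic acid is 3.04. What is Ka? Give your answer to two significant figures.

Ka = 6.9 × 10^-5

[H+] = 10^(-3.04) = 9.12 × 10^-4 M
At equilibrium [HA] = 0.013 − 9.12 × 10^-4 = 1.21 × 10^-2 M
Ka = [H+][A-]/[HA] = (9.12 × 10^-4)² / 1.21 × 10^-2 = 6.9 × 10^-5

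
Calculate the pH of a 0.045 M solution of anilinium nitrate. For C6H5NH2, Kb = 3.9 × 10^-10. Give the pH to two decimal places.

C6H5NH3+ is the conjugate acid of the weak base C6H5NH2.
Ka = Kw/Kb = 1.0×10^-14 / 3.9 × 10^-10 = 2.56 × 10^-5
Ka = [H+]²/(0.045 − [H+]) = 2.56 × 10^-5
Neglecting [H+] in the denominator: [H+] = √(2.56 × 10^-5 × 0.045) = 1.07 × 10^-3 M
Check: 2.4% ionized — well under 5%, approximation valid.
pH = −log[H+] = −log(1.07 × 10^-3) = 2.97

pH = 2.97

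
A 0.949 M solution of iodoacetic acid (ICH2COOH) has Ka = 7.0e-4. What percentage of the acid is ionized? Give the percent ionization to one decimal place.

ICH2COOH ⇌ ICH2COO- + H+; let x = [H+] at equilibrium.
x ≈ √(Ka·C₀) = √(7.0 × 10^-4 × 0.949) = 2.58 × 10^-2 M
Fraction ionized = 2.58 × 10^-2 / 0.949 = 0.0272 → 2.7%

2.7%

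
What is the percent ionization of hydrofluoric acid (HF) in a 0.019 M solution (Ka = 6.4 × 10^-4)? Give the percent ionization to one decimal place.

HF ⇌ F- + H+; let x = [H+] at equilibrium.
Ka = x²/(C₀ − x); solving the quadratic gives x = 3.18 × 10^-3 M.
Fraction ionized = 3.18 × 10^-3 / 0.019 = 0.1674 → 16.7%

16.7%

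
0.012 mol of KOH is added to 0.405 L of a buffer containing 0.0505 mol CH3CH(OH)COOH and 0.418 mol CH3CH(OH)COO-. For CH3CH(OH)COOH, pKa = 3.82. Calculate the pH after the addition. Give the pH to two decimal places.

After neutralization: n(CH3CH(OH)COOH) = 0.0385 mol, n(CH3CH(OH)COO-) = 0.43 mol.
pH = pKa + log([A⁻]/[HA]) = 3.82 + log(0.43/0.0385) = 3.82 +1.048

pH = 4.87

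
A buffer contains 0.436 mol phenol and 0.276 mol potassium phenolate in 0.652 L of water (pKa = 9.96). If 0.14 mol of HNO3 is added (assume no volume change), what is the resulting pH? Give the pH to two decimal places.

Added H+ converts C6H5O- to C6H5OH: C6H5OH → 0.576 mol, C6H5O- → 0.136 mol.
pH = pKa + log(n_C6H5O-/n_C6H5OH) = 9.96 + log(0.136/0.576) = 9.96 + (-0.627)

pH = 9.33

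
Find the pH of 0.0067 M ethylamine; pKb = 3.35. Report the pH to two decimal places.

pH = 11.18

C2H5NH2 + H2O ⇌ C2H5NH3+ + OH-
Kb = 10^(−3.35) = 4.47 × 10^-4
Kb = [OH-]²/(0.0067 − [OH-]) = 4.47 × 10^-4
[OH-] is not negligible relative to C₀; solve [OH-]² + 0.000447·[OH-] − 2.99e-06 = 0.
[OH-] = [−0.000447 + √(0.000447² + 1.2e-05)]/2 = 1.52 × 10^-3 M
pOH = −log(1.52 × 10^-3) = 2.82; pH = 14.00 − 2.82 = 11.18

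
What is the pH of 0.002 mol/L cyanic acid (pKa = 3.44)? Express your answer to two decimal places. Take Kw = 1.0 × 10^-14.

HOCN ⇌ OCN- + H+
Ka = 10^(−3.44) = 3.63 × 10^-4
Ka = [H+]²/(0.002 − [H+]) = 3.63 × 10^-4
[H+] is not negligible relative to C₀; solve [H+]² + 0.000363·[H+] − 7.26e-07 = 0.
[H+] = (−Ka + √(Ka² + 4·Ka·C₀))/2 = 6.90 × 10^-4 M
pH = −log(6.90 × 10^-4) = 3.16

pH = 3.16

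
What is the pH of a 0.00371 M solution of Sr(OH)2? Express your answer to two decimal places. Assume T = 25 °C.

pH = 11.87

Sr(OH)2 is a strong base (each formula unit releases 2 OH-); [OH-] = 0.00742 M.
pOH = -log(0.00742) = 2.13
pH = 14.00 - 2.13 = 11.87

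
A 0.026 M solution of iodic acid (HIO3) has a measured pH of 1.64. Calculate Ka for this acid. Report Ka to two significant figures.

Ka = 1.7 × 10^-1

[H+] = 10^(-1.64) = 2.29 × 10^-2 M
At equilibrium [HA] = 0.026 − 2.29 × 10^-2 = 3.10 × 10^-3 M
Ka = [H+][A-]/[HA] = (2.29 × 10^-2)² / 3.10 × 10^-3 = 1.7 × 10^-1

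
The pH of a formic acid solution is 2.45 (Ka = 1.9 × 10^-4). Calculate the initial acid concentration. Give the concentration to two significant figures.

[H+] = 10^(-2.45) = 3.55 × 10^-3 M = x
Ka = x²/(C₀ − x) ⇒ C₀ = x + x²/Ka
C₀ = 3.55 × 10^-3 + (3.55 × 10^-3)²/(1.9 × 10^-4) = 6.99 × 10^-2 M

C₀ = 7.0 × 10^-2 M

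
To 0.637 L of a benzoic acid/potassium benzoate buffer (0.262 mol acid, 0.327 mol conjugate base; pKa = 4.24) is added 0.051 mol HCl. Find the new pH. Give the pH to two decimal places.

pH = 4.19

Added H+ converts C6H5COO- to C6H5COOH: C6H5COOH → 0.313 mol, C6H5COO- → 0.276 mol.
pH = pKa + log(n_C6H5COO-/n_C6H5COOH) = 4.24 + log(0.276/0.313) = 4.24 + (-0.055)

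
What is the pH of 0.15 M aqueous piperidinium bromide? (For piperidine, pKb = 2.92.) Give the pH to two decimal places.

pH = 5.95

C5H10NH2+ is the conjugate acid of the weak base C5H10NH.
Kb = 10^(−2.92) = 1.20 × 10^-3
Ka = Kw/Kb = 1.0×10^-14 / 1.20 × 10^-3 = 8.33 × 10^-12
Ka = [H+]²/(0.15 − [H+]) = 8.33 × 10^-12
Since Ka ≪ C₀, [H+] ≈ √(Ka·C₀) = 1.12 × 10^-6 M.
Check: 0.00075% ionized — well under 5%, approximation valid.
pH = −log[H+] = −log(1.12 × 10^-6) = 5.95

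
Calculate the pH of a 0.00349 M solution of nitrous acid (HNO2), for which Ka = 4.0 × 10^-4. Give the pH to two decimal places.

HNO2 ⇌ NO2- + H+
Let x = [H+] at equilibrium. Ka = x²/(0.00349 − x).
Here C₀/Ka ≈ 8.72, so the small-x approximation fails. Use the quadratic:
x = [−0.0004 + √(0.0004² + 5.58e-06)]/2 = 9.98 × 10^-4 M
pH = −log[H+] = −log(9.98 × 10^-4) = 3.00

pH = 3.00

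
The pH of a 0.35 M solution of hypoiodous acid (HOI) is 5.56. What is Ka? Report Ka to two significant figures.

[H+] = 10^(-5.56) = 2.75 × 10^-6 M
At equilibrium [HA] = 0.35 − 2.75 × 10^-6 = 3.50 × 10^-1 M
Ka = [H+][A-]/[HA] = (2.75 × 10^-6)² / 3.50 × 10^-1 = 2.2 × 10^-11

Ka = 2.2 × 10^-11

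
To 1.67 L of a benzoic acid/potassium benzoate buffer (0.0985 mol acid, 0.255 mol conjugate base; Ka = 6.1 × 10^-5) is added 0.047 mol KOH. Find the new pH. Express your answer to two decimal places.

pH = 4.98

OH- converts C6H5COOH to C6H5COO-: C6H5COOH → 0.0515 mol, C6H5COO- → 0.302 mol.
pKa = −log(6.1 × 10^-5) = 4.215
pH = pKa + log(n_C6H5COO-/n_C6H5COOH) = 4.215 + log(0.302/0.0515) = 4.215 + (+0.768)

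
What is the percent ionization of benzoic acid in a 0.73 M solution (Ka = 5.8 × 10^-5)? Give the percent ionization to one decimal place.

0.9%

C6H5COOH ⇌ C6H5COO- + H+; let x = [H+] at equilibrium.
x ≈ √(Ka·C₀) = √(5.8 × 10^-5 × 0.73) = 6.51 × 10^-3 M
% ionization = x/C₀ × 100% = 6.51 × 10^-3/0.73 × 100% = 0.9%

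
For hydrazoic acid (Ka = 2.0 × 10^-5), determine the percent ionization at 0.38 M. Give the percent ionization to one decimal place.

HN3 ⇌ N3- + H+; let x = [H+] at equilibrium.
x ≈ √(Ka·C₀) = √(2.0 × 10^-5 × 0.38) = 2.76 × 10^-3 M
Fraction ionized = 2.76 × 10^-3 / 0.38 = 0.0073 → 0.7%

0.7%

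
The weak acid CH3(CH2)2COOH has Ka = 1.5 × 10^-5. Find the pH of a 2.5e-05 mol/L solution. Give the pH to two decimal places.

CH3(CH2)2COOH ⇌ CH3(CH2)2COO- + H+
Let x = [H+] at equilibrium. Ka = x²/(2.5e-05 − x).
Here C₀/Ka ≈ 1.67, so the small-x approximation fails. Use the quadratic:
x = (−Ka + √(Ka² + 4·Ka·C₀))/2 = 1.33 × 10^-5 M
pH = −log[H+] = −log(1.33 × 10^-5) = 4.88

pH = 4.88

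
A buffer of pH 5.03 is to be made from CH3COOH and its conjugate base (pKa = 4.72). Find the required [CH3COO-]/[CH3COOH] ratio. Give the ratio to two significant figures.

ratio = 2.0

pH = pKa + log(r) ⇒ log(r) = 5.03 − 4.72 = +0.31
r = [CH3COO-]/[CH3COOH] = 10^(+0.31) = 2.04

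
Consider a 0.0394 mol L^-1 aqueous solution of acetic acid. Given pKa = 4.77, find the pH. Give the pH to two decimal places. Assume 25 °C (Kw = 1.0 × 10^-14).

CH3COOH ⇌ CH3COO- + H+
Ka = 10^(−4.77) = 1.70 × 10^-5
Ka = x²/(0.0394 − x) = 1.70 × 10^-5
Assume x ≪ 0.0394: x ≈ √(1.70 × 10^-5 × 0.0394) = 8.18 × 10^-4 M
Check: 2.1% ionized — well under 5%, approximation valid.
pH = −log[H+] = −log(8.18 × 10^-4) = 3.09

pH = 3.09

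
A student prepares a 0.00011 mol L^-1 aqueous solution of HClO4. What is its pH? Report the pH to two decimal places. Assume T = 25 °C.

pH = 3.96

HClO4 is a strong acid and dissociates completely, so [H+] = 0.00011 M.
pH = -log(0.00011) = 3.96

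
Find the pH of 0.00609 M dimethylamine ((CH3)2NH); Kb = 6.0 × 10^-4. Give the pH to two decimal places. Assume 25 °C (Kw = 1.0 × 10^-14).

pH = 11.21

(CH3)2NH + H2O ⇌ (CH3)2NH2+ + OH-
Let x = [OH-] at equilibrium. Kb = x²/(0.00609 − x).
The 5% rule fails; solving x² + Kb·x − Kb·C₀ = 0 exactly:
x = (−Kb + √(Kb² + 4·Kb·C₀))/2 = 1.63 × 10^-3 M
pOH = 2.79, so pH = 14.00 − pOH = 11.21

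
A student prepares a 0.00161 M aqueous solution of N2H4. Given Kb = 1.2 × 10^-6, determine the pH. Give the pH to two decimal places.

pH = 9.64

N2H4 + H2O ⇌ N2H5+ + OH-
From the ICE table, Kb = [OH-]²/(0.00161 − [OH-]) = 1.2 × 10^-6.
Neglecting [OH-] in the denominator: [OH-] = √(1.2 × 10^-6 × 0.00161) = 4.40 × 10^-5 M
pOH = −log(4.40 × 10^-5) = 4.36; pH = 14.00 − 4.36 = 9.64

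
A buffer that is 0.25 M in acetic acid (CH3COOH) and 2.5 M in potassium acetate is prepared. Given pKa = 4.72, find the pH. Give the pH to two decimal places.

Using pH = pKa + log([base]/[acid]) with [base]/[acid] = 2.5/0.25:
pH = 4.72 + (+1.000) = 5.72

pH = 5.72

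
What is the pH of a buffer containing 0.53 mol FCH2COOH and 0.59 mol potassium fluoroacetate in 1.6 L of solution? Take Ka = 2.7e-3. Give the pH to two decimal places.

pKa = −log(2.7 × 10^-3) = 2.569
pH = pKa + log([A⁻]/[HA]) = 2.569 + log(0.59/0.53)
pH = 2.569 + (+0.047) = 2.62

pH = 2.62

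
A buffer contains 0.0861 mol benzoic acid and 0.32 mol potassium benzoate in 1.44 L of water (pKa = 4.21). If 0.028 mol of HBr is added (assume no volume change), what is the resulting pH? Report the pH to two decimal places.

After neutralization: n(C6H5COOH) = 0.114 mol, n(C6H5COO-) = 0.292 mol.
pH = pKa + log([A⁻]/[HA]) = 4.21 + log(0.292/0.114) = 4.21 +0.408

pH = 4.62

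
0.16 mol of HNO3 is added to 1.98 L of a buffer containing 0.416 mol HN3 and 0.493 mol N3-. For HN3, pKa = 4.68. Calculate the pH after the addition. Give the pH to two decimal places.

After neutralization: n(HN3) = 0.576 mol, n(N3-) = 0.333 mol.
Henderson–Hasselbalch with mole ratio 0.333/0.576: pH = 4.68 + (-0.238)

pH = 4.44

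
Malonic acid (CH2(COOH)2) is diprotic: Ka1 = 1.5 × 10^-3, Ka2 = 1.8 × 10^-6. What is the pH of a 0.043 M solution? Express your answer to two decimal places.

pH = 2.14

Ka1 ≫ Ka2, so treat the first dissociation as the only significant source of H+.
Ka1 = x²/(0.043 − x) = 1.5 × 10^-3
Solving the quadratic: x = (−Ka1 + √(Ka1² + 4·Ka1·C₀))/2 = 7.32 × 10^-3 M
pH = −log(7.32 × 10^-3) = 2.14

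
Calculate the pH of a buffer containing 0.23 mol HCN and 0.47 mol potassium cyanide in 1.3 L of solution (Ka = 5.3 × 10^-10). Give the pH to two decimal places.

pKa = −log(5.3 × 10^-10) = 9.276
pH = pKa + log([A⁻]/[HA]) = 9.276 + log(0.47/0.23)
pH = 9.276 + (+0.310) = 9.59

pH = 9.59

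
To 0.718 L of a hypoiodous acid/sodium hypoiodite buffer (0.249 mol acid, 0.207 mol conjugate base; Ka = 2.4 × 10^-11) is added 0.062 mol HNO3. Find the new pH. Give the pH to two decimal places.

After neutralization: n(HOI) = 0.311 mol, n(OI-) = 0.145 mol.
pKa = −log(2.4 × 10^-11) = 10.620
pH = pKa + log(n_OI-/n_HOI) = 10.620 + log(0.145/0.311) = 10.620 + (-0.331)

pH = 10.29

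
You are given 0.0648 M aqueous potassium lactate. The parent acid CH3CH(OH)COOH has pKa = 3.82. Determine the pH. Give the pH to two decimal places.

pH = 8.32

CH3CH(OH)COO- is the conjugate base of the weak acid CH3CH(OH)COOH.
Ka = 10^(−3.82) = 1.51 × 10^-4
Kb = Kw/Ka = 1.0×10^-14 / 1.51 × 10^-4 = 6.62 × 10^-11
Let x = [OH-] at equilibrium. Kb = x²/(0.0648 − x).
Neglecting x in the denominator: x = √(6.62 × 10^-11 × 0.0648) = 2.07 × 10^-6 M
pOH = −log(2.07 × 10^-6) = 5.68; pH = 14.00 − 5.68 = 8.32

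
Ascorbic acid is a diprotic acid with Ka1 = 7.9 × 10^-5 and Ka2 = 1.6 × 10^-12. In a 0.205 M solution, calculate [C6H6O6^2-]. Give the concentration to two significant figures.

First ionization gives [H+] ≈ [HC6H6O6-] = 4.02 × 10^-3 M.
Second step: Ka2 = [H+][C6H6O6^2-]/[HC6H6O6-] ≈ [C6H6O6^2-] (since [H+] ≈ [HC6H6O6-]).
So [C6H6O6^2-] ≈ Ka2.

1.6 × 10^-12 M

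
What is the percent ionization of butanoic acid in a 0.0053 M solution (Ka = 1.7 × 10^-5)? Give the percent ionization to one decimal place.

CH3(CH2)2COOH ⇌ CH3(CH2)2COO- + H+; let x = [H+] at equilibrium.
Ka = x²/(C₀ − x); solving the quadratic gives x = 2.92 × 10^-4 M.
Fraction ionized = 2.92 × 10^-4 / 0.0053 = 0.0551 → 5.5%

5.5%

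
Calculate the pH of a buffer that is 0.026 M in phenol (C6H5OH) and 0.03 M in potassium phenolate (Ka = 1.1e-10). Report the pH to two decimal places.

pH = 10.02

pKa = −log(1.1 × 10^-10) = 9.959
Using pH = pKa + log([base]/[acid]) with [base]/[acid] = 0.03/0.026:
pH = 9.959 + (+0.062) = 10.02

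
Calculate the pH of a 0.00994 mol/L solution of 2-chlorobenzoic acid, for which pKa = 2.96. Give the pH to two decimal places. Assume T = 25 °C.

pH = 2.55

ClC6H4COOH ⇌ ClC6H4COO- + H+
Ka = 10^(−2.96) = 1.10 × 10^-3
Ka = x²/(0.00994 − x) = 1.10 × 10^-3
x is not negligible relative to C₀; solve x² + 0.0011·x − 1.09e-05 = 0.
x = [−0.0011 + √(0.0011² + 4.37e-05)]/2 = 2.80 × 10^-3 M
pH = −log[H+] = −log(2.80 × 10^-3) = 2.55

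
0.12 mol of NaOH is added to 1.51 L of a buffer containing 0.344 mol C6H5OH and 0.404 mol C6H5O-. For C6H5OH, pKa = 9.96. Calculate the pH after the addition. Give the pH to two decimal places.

After neutralization: n(C6H5OH) = 0.224 mol, n(C6H5O-) = 0.524 mol.
pH = pKa + log(n_C6H5O-/n_C6H5OH) = 9.96 + log(0.524/0.224) = 9.96 + (+0.369)

pH = 10.33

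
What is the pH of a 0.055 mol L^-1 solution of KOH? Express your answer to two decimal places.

KOH is a strong base; [OH-] = 0.055 M.
pOH = -log(0.055) = 1.26
pH = 14.00 - 1.26 = 12.74

pH = 12.74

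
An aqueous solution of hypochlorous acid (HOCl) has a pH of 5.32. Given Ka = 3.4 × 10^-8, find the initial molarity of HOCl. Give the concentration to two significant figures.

[H+] = 10^(-5.32) = 4.79 × 10^-6 M = x
Ka = x²/(C₀ − x) ⇒ C₀ = x + x²/Ka
C₀ = 4.79 × 10^-6 + (4.79 × 10^-6)²/(3.4 × 10^-8) = 6.80 × 10^-4 M

C₀ = 6.8 × 10^-4 M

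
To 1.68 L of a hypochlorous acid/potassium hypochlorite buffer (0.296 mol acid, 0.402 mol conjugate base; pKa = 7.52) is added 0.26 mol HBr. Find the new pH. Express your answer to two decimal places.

pH = 6.93

After neutralization: n(HOCl) = 0.556 mol, n(OCl-) = 0.142 mol.
Henderson–Hasselbalch with mole ratio 0.142/0.556: pH = 7.52 + (-0.593)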